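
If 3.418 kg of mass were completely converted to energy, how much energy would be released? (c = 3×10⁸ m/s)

Using E = mc²:
c² = (3×10⁸)² = 9×10¹⁶ m²/s²
E = 3.418 × 9×10¹⁶ = 3.076×10¹⁷ J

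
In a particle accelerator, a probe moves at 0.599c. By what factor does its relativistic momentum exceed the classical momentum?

p_rel = γmv, p_class = mv
Ratio = γ = 1/√(1 - 0.599²)
= 1/√(0.641199) = 1.249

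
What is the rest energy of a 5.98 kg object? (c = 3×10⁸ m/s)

c² = (3×10⁸)² = 9.000×10¹⁶ m²/s²
E₀ = mc² = 5.98 × 9.000×10¹⁶ = 5.382×10¹⁷ J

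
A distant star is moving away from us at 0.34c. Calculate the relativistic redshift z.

β = 0.34
(1+β)/(1-β) = 1.34/0.66 = 2.0303
√(2.0303) = 1.4249
z = 1.4249 - 1 = 0.4249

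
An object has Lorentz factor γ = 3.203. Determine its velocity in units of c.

From γ = 1/√(1 - v²/c²):
1/γ² = 1/3.203² = 0.09747
v²/c² = 1 - 0.09747 = 0.9025
v/c = √(0.9025) = 0.9500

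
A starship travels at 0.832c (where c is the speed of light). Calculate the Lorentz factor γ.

v/c = 0.832, so (v/c)² = 0.692224
1 - (v/c)² = 0.307776
γ = 1/√(0.307776) = 1.803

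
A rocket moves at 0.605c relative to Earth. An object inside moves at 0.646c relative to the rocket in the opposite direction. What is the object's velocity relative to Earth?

Object's velocity in rocket frame is u' = -0.646c
u = (u' + v)/(1 + u'v/c²) = (v - 0.646)/(1 - 0.646·v/c²)
Numerator: 0.605 - 0.646 = -0.041
Denominator: 1 - 0.39083 = 0.60917
u = -0.041/0.60917 = -0.06730c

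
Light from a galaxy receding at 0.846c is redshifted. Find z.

β = 0.846
(1+β)/(1-β) = 1.846/0.154 = 11.987
√(11.987) = 3.462
z = 3.462 - 1 = 2.462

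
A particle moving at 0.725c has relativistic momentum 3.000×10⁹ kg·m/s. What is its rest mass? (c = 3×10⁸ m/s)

γ = 1/√(1 - 0.725²) = 1.4519
v = 0.725 × 3×10⁸ = 2.175×10⁸ m/s
m = p/(γv) = 3.000×10⁹/(1.4519 × 2.175×10⁸) = 9.500 kg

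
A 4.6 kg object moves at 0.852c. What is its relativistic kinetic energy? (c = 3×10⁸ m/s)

γ = 1/√(1 - 0.852²) = 1.9101
γ - 1 = 0.9101
KE = (γ-1)mc² = 0.9101 × 4.6 × (3×10⁸)² = 3.768×10¹⁷ J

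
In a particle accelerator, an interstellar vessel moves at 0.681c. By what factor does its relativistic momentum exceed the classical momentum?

p_rel = γmv, p_class = mv
Ratio = γ = 1/√(1 - 0.681²)
= 1/√(0.536239) = 1.366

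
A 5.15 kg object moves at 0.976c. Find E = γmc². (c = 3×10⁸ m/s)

γ = 1/√(1 - 0.976²) = 4.592
mc² = 5.15 × (3×10⁸)² = 4.635×10¹⁷ J
E = γmc² = 4.592 × 4.635×10¹⁷ = 2.128×10¹⁸ J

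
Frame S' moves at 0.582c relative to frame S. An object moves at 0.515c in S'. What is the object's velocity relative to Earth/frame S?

u = (u' + v)/(1 + u'v/c²)
Numerator: 0.515 + 0.582 = 1.097
Denominator: 1 + 0.29973 = 1.29973
u = 1.097/1.29973 = 0.8440c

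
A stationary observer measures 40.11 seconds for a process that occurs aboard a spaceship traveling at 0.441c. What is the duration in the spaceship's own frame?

Dilated time Δt = 40.11 seconds
γ = 1/√(1 - 0.441²) = 1.1142
Δt₀ = Δt/γ = 40.11/1.1142 = 36.00 seconds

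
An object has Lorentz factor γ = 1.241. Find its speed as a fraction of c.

From γ = 1/√(1 - v²/c²):
1/γ² = 1/1.241² = 0.6493
v²/c² = 1 - 0.6493 = 0.3507
v/c = √(0.3507) = 0.5922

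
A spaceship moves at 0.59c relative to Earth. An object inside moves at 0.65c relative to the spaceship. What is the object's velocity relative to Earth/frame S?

u = (u' + v)/(1 + u'v/c²)
Numerator: 0.65 + 0.59 = 1.24
Denominator: 1 + 0.3835 = 1.3835
u = 1.24/1.3835 = 0.8963c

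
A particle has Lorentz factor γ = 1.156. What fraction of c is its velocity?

From γ = 1/√(1 - v²/c²):
1/γ² = 1/1.156² = 0.7483
v²/c² = 1 - 0.7483 = 0.2517
v/c = √(0.2517) = 0.5017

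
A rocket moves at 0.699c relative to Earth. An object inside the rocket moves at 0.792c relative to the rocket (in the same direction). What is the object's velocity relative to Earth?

u = (u' + v)/(1 + u'v/c²)
Numerator: 0.792 + 0.699 = 1.491
Denominator: 1 + 0.553608 = 1.553608
u = 1.491/1.553608 = 0.9597c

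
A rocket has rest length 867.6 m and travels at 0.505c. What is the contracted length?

Proper length L₀ = 867.6 m
γ = 1/√(1 - 0.505²) = 1.1586
L = L₀/γ = 867.6/1.1586 = 748.8 m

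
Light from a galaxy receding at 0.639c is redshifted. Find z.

β = 0.639
(1+β)/(1-β) = 1.639/0.361 = 4.540
√(4.540) = 2.131
z = 2.131 - 1 = 1.131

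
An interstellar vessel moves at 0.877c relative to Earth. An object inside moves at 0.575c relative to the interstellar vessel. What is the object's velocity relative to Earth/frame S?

u = (u' + v)/(1 + u'v/c²)
Numerator: 0.575 + 0.877 = 1.452
Denominator: 1 + 0.504275 = 1.504275
u = 1.452/1.504275 = 0.9652c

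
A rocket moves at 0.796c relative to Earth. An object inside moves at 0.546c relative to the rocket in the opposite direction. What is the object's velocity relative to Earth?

Object's velocity in rocket frame is u' = -0.546c
u = (u' + v)/(1 + u'v/c²) = (v - 0.546)/(1 - 0.546·v/c²)
Numerator: 0.796 - 0.546 = 0.25
Denominator: 1 - 0.434616 = 0.565384
u = 0.25/0.565384 = 0.4422c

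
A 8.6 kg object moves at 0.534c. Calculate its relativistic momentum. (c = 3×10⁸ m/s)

γ = 1/√(1 - 0.534²) = 1.183
v = 0.534 × 3×10⁸ = 1.602×10⁸ m/s
p = γmv = 1.183 × 8.6 × 1.602×10⁸ = 1.630×10⁹ kg·m/s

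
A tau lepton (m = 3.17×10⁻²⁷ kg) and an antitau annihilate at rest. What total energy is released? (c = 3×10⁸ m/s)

Both particles have the same rest mass, so total mass = 2m
E = 2m·c² = 2 × 3.17×10⁻²⁷ × (3×10⁸)²
= 2 × 3.17×10⁻²⁷ × 9×10¹⁶
= 5.706×10⁻¹⁰ J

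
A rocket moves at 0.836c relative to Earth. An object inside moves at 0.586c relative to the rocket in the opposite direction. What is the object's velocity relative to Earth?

Object's velocity in rocket frame is u' = -0.586c
u = (u' + v)/(1 + u'v/c²) = (v - 0.586)/(1 - 0.586·v/c²)
Numerator: 0.836 - 0.586 = 0.25
Denominator: 1 - 0.489896 = 0.510104
u = 0.25/0.510104 = 0.4901c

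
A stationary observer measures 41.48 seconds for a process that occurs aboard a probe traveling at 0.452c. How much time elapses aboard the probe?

Dilated time Δt = 41.48 seconds
γ = 1/√(1 - 0.452²) = 1.121
Δt₀ = Δt/γ = 41.48/1.121 = 37.00 seconds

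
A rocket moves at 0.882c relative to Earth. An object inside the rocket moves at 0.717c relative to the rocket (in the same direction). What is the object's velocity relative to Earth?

u = (u' + v)/(1 + u'v/c²)
Numerator: 0.717 + 0.882 = 1.599
Denominator: 1 + 0.632394 = 1.632394
u = 1.599/1.632394 = 0.9795c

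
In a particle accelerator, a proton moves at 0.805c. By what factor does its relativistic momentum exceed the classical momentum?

p_rel = γmv, p_class = mv
Ratio = γ = 1/√(1 - 0.805²)
= 1/√(0.351975) = 1.686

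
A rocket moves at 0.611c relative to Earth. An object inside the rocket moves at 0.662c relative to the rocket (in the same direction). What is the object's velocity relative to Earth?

u = (u' + v)/(1 + u'v/c²)
Numerator: 0.662 + 0.611 = 1.273
Denominator: 1 + 0.404482 = 1.404482
u = 1.273/1.404482 = 0.9064c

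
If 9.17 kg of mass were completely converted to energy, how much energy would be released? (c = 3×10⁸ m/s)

Using E = mc²:
c² = (3×10⁸)² = 9×10¹⁶ m²/s²
E = 9.17 × 9×10¹⁶ = 8.253×10¹⁷ J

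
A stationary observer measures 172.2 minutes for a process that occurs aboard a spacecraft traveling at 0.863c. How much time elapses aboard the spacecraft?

Dilated time Δt = 172.2 minutes
γ = 1/√(1 - 0.863²) = 1.9794
Δt₀ = Δt/γ = 172.2/1.9794 = 87.00 minutes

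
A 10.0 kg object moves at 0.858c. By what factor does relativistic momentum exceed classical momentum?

p_rel = γmv, p_class = mv
Ratio = γ = 1/√(1 - 0.858²) = 1.947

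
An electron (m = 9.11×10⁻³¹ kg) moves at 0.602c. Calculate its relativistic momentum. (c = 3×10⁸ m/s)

γ = 1/√(1 - 0.602²) = 1.252
v = 0.602 × 3×10⁸ = 1.806×10⁸ m/s
p = γmv = 1.252 × 9.11×10⁻³¹ × 1.806×10⁸ = 2.060×10⁻²² kg·m/s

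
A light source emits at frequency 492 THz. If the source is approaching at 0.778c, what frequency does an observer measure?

β = v/c = 0.778
(1+β)/(1-β) = 1.778/0.222 = 8.009
Doppler factor = √(8.009) = 2.830
f_obs = 492 × 2.830 = 1392 THz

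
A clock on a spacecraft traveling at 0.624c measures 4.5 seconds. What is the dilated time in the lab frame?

Proper time Δt₀ = 4.5 seconds
γ = 1/√(1 - 0.624²) = 1.2797
Δt = γΔt₀ = 1.2797 × 4.5 = 5.759 seconds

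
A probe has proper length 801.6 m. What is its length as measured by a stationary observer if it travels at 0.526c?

Proper length L₀ = 801.6 m
γ = 1/√(1 - 0.526²) = 1.1758
L = L₀/γ = 801.6/1.1758 = 681.7 m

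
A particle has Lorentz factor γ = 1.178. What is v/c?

From γ = 1/√(1 - v²/c²):
1/γ² = 1/1.178² = 0.7206
v²/c² = 1 - 0.7206 = 0.2794
v/c = √(0.2794) = 0.5286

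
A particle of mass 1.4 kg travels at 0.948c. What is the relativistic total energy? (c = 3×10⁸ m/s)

γ = 1/√(1 - 0.948²) = 3.142
mc² = 1.4 × (3×10⁸)² = 1.260×10¹⁷ J
E = γmc² = 3.142 × 1.260×10¹⁷ = 3.959×10¹⁷ J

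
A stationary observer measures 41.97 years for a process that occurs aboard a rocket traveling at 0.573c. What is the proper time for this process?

Dilated time Δt = 41.97 years
γ = 1/√(1 - 0.573²) = 1.220
Δt₀ = Δt/γ = 41.97/1.220 = 34.40 years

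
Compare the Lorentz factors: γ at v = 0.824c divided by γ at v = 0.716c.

γ₁ = 1/√(1 - 0.824²) = 1.7649
γ₂ = 1/√(1 - 0.716²) = 1.4325
γ₁/γ₂ = 1.7649/1.4325 = 1.232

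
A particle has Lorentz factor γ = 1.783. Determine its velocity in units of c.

From γ = 1/√(1 - v²/c²):
1/γ² = 1/1.783² = 0.3146
v²/c² = 1 - 0.3146 = 0.6854
v/c = √(0.6854) = 0.8279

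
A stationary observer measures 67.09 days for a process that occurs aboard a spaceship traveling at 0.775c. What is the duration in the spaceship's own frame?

Dilated time Δt = 67.09 days
γ = 1/√(1 - 0.775²) = 1.5824
Δt₀ = Δt/γ = 67.09/1.5824 = 42.40 days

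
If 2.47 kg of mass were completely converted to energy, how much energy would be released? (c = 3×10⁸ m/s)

Using E = mc²:
c² = (3×10⁸)² = 9×10¹⁶ m²/s²
E = 2.47 × 9×10¹⁶ = 2.223×10¹⁷ J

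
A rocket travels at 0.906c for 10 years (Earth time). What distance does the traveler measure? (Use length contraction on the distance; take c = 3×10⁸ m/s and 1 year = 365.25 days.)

Earth distance: d = v × t = 0.906c × 10 yr = 8.5774×10¹⁶ m
γ = 2.3625
d' = d/γ = 8.5774×10¹⁶/2.3625 = 3.631×10¹⁶ m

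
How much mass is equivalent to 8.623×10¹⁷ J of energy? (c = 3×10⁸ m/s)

From E = mc², we get m = E/c²
c² = (3×10⁸)² = 9×10¹⁶ m²/s²
m = 8.623×10¹⁷ / 9×10¹⁶ = 9.581 kg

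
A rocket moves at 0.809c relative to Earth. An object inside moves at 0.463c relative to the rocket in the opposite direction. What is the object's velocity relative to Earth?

Object's velocity in rocket frame is u' = -0.463c
u = (u' + v)/(1 + u'v/c²) = (v - 0.463)/(1 - 0.463·v/c²)
Numerator: 0.809 - 0.463 = 0.346
Denominator: 1 - 0.374567 = 0.625433
u = 0.346/0.625433 = 0.5532c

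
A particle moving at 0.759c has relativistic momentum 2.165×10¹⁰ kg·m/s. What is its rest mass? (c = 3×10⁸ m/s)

γ = 1/√(1 - 0.759²) = 1.5359
v = 0.759 × 3×10⁸ = 2.277×10⁸ m/s
m = p/(γv) = 2.165×10¹⁰/(1.5359 × 2.277×10⁸) = 61.91 kg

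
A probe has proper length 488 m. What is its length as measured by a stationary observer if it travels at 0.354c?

Proper length L₀ = 488 m
γ = 1/√(1 - 0.354²) = 1.0692
L = L₀/γ = 488/1.0692 = 456.4 m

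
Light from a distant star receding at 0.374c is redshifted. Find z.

β = 0.374
(1+β)/(1-β) = 1.374/0.626 = 2.1949
√(2.1949) = 1.4815
z = 1.4815 - 1 = 0.4815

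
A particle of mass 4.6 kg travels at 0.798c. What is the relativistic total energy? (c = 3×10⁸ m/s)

γ = 1/√(1 - 0.798²) = 1.6593
mc² = 4.6 × (3×10⁸)² = 4.140×10¹⁷ J
E = γmc² = 1.6593 × 4.140×10¹⁷ = 6.870×10¹⁷ J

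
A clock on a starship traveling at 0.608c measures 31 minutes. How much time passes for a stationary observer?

Proper time Δt₀ = 31 minutes
γ = 1/√(1 - 0.608²) = 1.25955
Δt = γΔt₀ = 1.25955 × 31 = 39.05 minutes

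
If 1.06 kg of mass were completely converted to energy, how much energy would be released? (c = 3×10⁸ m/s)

Using E = mc²:
c² = (3×10⁸)² = 9×10¹⁶ m²/s²
E = 1.06 × 9×10¹⁶ = 9.540×10¹⁶ J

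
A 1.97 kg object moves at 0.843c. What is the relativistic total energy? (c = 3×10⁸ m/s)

γ = 1/√(1 - 0.843²) = 1.859
mc² = 1.97 × (3×10⁸)² = 1.773×10¹⁷ J
E = γmc² = 1.859 × 1.773×10¹⁷ = 3.296×10¹⁷ J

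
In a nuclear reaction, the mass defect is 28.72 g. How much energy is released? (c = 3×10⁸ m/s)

Convert mass defect: Δm = 28.72 g = 0.02872 kg
E = Δm·c² = 0.02872 × (3×10⁸)²
= 0.02872 × 9×10¹⁶ = 2.585×10¹⁵ J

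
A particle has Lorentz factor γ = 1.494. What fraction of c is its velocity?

From γ = 1/√(1 - v²/c²):
1/γ² = 1/1.494² = 0.4480
v²/c² = 1 - 0.4480 = 0.5520
v/c = √(0.5520) = 0.7430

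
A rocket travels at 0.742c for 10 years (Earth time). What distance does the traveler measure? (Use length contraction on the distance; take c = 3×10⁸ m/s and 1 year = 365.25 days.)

Earth distance: d = v × t = 0.742c × 10 yr = 7.02472×10¹⁶ m
γ = 1.49165
d' = d/γ = 7.02472×10¹⁶/1.49165 = 4.709×10¹⁶ m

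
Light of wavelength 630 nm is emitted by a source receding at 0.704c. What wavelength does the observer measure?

β = 0.704
Wavelength Doppler factor = √(1.704/0.296) = √(5.7568) = 2.3993
λ_obs = 630 × 2.3993 = 1512 nm (redshift)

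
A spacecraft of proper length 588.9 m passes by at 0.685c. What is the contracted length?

Proper length L₀ = 588.9 m
γ = 1/√(1 - 0.685²) = 1.3726
L = L₀/γ = 588.9/1.3726 = 429.0 m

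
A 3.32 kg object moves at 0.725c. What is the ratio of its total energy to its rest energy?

E = γmc², E₀ = mc²
E/E₀ = γ = 1/√(1 - 0.725²) = 1.452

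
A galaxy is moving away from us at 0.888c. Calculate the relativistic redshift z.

β = 0.888
(1+β)/(1-β) = 1.888/0.112 = 16.86
√(16.86) = 4.106
z = 4.106 - 1 = 3.106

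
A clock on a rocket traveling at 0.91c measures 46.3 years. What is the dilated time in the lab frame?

Proper time Δt₀ = 46.3 years
γ = 1/√(1 - 0.91²) = 2.412
Δt = γΔt₀ = 2.412 × 46.3 = 111.7 years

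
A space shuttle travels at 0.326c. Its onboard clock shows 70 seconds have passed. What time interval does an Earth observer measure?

Proper time Δt₀ = 70 seconds
γ = 1/√(1 - 0.326²) = 1.0578
Δt = γΔt₀ = 1.0578 × 70 = 74.05 seconds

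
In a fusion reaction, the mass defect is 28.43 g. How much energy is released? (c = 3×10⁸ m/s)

Convert mass defect: Δm = 28.43 g = 0.02843 kg
E = Δm·c² = 0.02843 × (3×10⁸)²
= 0.02843 × 9×10¹⁶ = 2.559×10¹⁵ J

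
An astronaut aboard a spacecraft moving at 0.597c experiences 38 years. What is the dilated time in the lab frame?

Proper time Δt₀ = 38 years
γ = 1/√(1 - 0.597²) = 1.2465
Δt = γΔt₀ = 1.2465 × 38 = 47.37 years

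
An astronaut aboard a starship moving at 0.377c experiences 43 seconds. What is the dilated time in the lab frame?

Proper time Δt₀ = 43 seconds
γ = 1/√(1 - 0.377²) = 1.0797
Δt = γΔt₀ = 1.0797 × 43 = 46.43 seconds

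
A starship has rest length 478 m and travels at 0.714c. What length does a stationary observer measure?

Proper length L₀ = 478 m
γ = 1/√(1 - 0.714²) = 1.428
L = L₀/γ = 478/1.428 = 334.7 m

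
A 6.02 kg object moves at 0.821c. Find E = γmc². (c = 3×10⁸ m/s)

γ = 1/√(1 - 0.821²) = 1.7515
mc² = 6.02 × (3×10⁸)² = 5.418×10¹⁷ J
E = γmc² = 1.7515 × 5.418×10¹⁷ = 9.490×10¹⁷ J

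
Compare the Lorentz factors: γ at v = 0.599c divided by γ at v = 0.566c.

γ₁ = 1/√(1 - 0.599²) = 1.249
γ₂ = 1/√(1 - 0.566²) = 1.213
γ₁/γ₂ = 1.249/1.213 = 1.030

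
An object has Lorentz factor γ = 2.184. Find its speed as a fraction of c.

From γ = 1/√(1 - v²/c²):
1/γ² = 1/2.184² = 0.2096
v²/c² = 1 - 0.2096 = 0.7904
v/c = √(0.7904) = 0.8890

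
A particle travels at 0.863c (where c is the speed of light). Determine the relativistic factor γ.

v/c = 0.863, so (v/c)² = 0.744769
1 - (v/c)² = 0.255231
γ = 1/√(0.255231) = 1.979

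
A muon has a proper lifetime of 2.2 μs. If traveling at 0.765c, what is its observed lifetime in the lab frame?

Proper lifetime τ₀ = 2.2 μs
γ = 1/√(1 - 0.765²) = 1.5527
τ = γτ₀ = 1.5527 × 2.2 μs = 3.416 μs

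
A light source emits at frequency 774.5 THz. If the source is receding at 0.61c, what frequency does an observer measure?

β = v/c = 0.61
(1-β)/(1+β) = 0.39/1.61 = 0.24224
Doppler factor = √(0.24224) = 0.4922
f_obs = 774.5 × 0.4922 = 381.2 THz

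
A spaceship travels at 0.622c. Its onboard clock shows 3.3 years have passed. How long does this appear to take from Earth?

Proper time Δt₀ = 3.3 years
γ = 1/√(1 - 0.622²) = 1.277
Δt = γΔt₀ = 1.277 × 3.3 = 4.214 years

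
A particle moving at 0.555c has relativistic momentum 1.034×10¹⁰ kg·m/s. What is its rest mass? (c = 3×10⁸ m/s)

γ = 1/√(1 - 0.555²) = 1.2021
v = 0.555 × 3×10⁸ = 1.665×10⁸ m/s
m = p/(γv) = 1.034×10¹⁰/(1.2021 × 1.665×10⁸) = 51.66 kg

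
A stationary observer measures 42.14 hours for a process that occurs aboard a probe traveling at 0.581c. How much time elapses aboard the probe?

Dilated time Δt = 42.14 hours
γ = 1/√(1 - 0.581²) = 1.2286
Δt₀ = Δt/γ = 42.14/1.2286 = 34.30 hours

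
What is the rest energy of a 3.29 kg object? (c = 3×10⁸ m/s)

c² = (3×10⁸)² = 9.000×10¹⁶ m²/s²
E₀ = mc² = 3.29 × 9.000×10¹⁶ = 2.961×10¹⁷ J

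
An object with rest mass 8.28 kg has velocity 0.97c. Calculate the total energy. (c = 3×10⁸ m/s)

γ = 1/√(1 - 0.97²) = 4.113
mc² = 8.28 × (3×10⁸)² = 7.452×10¹⁷ J
E = γmc² = 4.113 × 7.452×10¹⁷ = 3.065×10¹⁸ J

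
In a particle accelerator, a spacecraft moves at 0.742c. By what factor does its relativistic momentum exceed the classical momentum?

p_rel = γmv, p_class = mv
Ratio = γ = 1/√(1 - 0.742²)
= 1/√(0.449436) = 1.492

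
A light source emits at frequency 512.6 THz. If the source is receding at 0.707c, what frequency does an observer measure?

β = v/c = 0.707
(1-β)/(1+β) = 0.293/1.707 = 0.17165
Doppler factor = √(0.17165) = 0.4143
f_obs = 512.6 × 0.4143 = 212.4 THz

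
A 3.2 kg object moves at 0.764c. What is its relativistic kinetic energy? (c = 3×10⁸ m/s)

γ = 1/√(1 - 0.764²) = 1.5499
γ - 1 = 0.5499
KE = (γ-1)mc² = 0.5499 × 3.2 × (3×10⁸)² = 1.584×10¹⁷ J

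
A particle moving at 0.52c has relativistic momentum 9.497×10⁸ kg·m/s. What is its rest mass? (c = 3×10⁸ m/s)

γ = 1/√(1 - 0.52²) = 1.1707
v = 0.52 × 3×10⁸ = 1.560×10⁸ m/s
m = p/(γv) = 9.497×10⁸/(1.1707 × 1.560×10⁸) = 5.200 kg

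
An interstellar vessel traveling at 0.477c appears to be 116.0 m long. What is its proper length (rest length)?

Contracted length L = 116.0 m
γ = 1/√(1 - 0.477²) = 1.138
L₀ = γL = 1.138 × 116.0 = 132.0 m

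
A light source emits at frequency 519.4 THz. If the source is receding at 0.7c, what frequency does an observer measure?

β = v/c = 0.7
(1-β)/(1+β) = 0.3/1.7 = 0.1765
Doppler factor = √(0.1765) = 0.4201
f_obs = 519.4 × 0.4201 = 218.2 THz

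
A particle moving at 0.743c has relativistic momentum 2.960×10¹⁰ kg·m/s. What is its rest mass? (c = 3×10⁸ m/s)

γ = 1/√(1 - 0.743²) = 1.4941
v = 0.743 × 3×10⁸ = 2.229×10⁸ m/s
m = p/(γv) = 2.960×10¹⁰/(1.4941 × 2.229×10⁸) = 88.88 kg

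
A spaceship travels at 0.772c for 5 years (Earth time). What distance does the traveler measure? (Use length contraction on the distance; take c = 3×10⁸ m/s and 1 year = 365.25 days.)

Earth distance: d = v × t = 0.772c × 5 yr = 3.654×10¹⁶ m
γ = 1.573
d' = d/γ = 3.654×10¹⁶/1.573 = 2.323×10¹⁶ m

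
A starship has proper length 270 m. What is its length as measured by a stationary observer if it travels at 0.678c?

Proper length L₀ = 270 m
γ = 1/√(1 - 0.678²) = 1.360
L = L₀/γ = 270/1.360 = 198.5 m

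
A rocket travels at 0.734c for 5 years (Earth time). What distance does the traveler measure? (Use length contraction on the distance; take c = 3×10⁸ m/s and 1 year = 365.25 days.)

Earth distance: d = v × t = 0.734c × 5 yr = 3.474×10¹⁶ m
γ = 1.472
d' = d/γ = 3.474×10¹⁶/1.472 = 2.360×10¹⁶ m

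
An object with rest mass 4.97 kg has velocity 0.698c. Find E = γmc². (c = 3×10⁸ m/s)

γ = 1/√(1 - 0.698²) = 1.39646
mc² = 4.97 × (3×10⁸)² = 4.473×10¹⁷ J
E = γmc² = 1.39646 × 4.473×10¹⁷ = 6.246×10¹⁷ J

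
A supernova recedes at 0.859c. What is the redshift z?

β = 0.859
(1+β)/(1-β) = 1.859/0.141 = 13.184
√(13.184) = 3.631
z = 3.631 - 1 = 2.631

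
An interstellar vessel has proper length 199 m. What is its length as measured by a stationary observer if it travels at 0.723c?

Proper length L₀ = 199 m
γ = 1/√(1 - 0.723²) = 1.447
L = L₀/γ = 199/1.447 = 137.5 m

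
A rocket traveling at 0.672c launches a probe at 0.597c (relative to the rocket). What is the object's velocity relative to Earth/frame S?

u = (u' + v)/(1 + u'v/c²)
Numerator: 0.597 + 0.672 = 1.269
Denominator: 1 + 0.401184 = 1.401184
u = 1.269/1.401184 = 0.9057c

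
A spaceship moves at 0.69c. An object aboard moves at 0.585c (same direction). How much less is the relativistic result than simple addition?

Classical: u' + v = 0.585 + 0.69 = 1.275c
Relativistic: u = (0.585 + 0.69)/(1 + 0.40365) = 1.275/1.40365 = 0.9083c
Difference: 1.275 - 0.9083 = 0.3667c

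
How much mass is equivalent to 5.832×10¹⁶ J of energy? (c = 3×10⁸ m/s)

From E = mc², we get m = E/c²
c² = (3×10⁸)² = 9×10¹⁶ m²/s²
m = 5.832×10¹⁶ / 9×10¹⁶ = 0.6480 kg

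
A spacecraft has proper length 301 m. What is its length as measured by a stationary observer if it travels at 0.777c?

Proper length L₀ = 301 m
γ = 1/√(1 - 0.777²) = 1.5886
L = L₀/γ = 301/1.5886 = 189.5 m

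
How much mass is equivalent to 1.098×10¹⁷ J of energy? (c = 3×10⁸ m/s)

From E = mc², we get m = E/c²
c² = (3×10⁸)² = 9×10¹⁶ m²/s²
m = 1.098×10¹⁷ / 9×10¹⁶ = 1.220 kg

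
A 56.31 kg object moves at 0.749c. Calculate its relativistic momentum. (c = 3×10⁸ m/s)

γ = 1/√(1 - 0.749²) = 1.5093
v = 0.749 × 3×10⁸ = 2.247×10⁸ m/s
p = γmv = 1.5093 × 56.31 × 2.247×10⁸ = 1.910×10¹⁰ kg·m/s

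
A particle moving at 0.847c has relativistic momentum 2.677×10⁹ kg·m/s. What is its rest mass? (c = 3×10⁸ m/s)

γ = 1/√(1 - 0.847²) = 1.88114
v = 0.847 × 3×10⁸ = 2.541×10⁸ m/s
m = p/(γv) = 2.677×10⁹/(1.88114 × 2.541×10⁸) = 5.600 kg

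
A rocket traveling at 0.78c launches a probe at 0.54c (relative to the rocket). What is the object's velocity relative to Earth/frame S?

u = (u' + v)/(1 + u'v/c²)
Numerator: 0.54 + 0.78 = 1.32
Denominator: 1 + 0.4212 = 1.4212
u = 1.32/1.4212 = 0.9288c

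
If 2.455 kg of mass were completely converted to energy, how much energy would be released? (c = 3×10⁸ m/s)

Using E = mc²:
c² = (3×10⁸)² = 9×10¹⁶ m²/s²
E = 2.455 × 9×10¹⁶ = 2.210×10¹⁷ J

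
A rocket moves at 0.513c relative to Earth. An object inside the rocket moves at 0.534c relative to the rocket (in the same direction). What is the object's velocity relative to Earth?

u = (u' + v)/(1 + u'v/c²)
Numerator: 0.534 + 0.513 = 1.047
Denominator: 1 + 0.273942 = 1.273942
u = 1.047/1.273942 = 0.8219c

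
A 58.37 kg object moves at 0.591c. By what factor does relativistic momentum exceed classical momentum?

p_rel = γmv, p_class = mv
Ratio = γ = 1/√(1 - 0.591²) = 1.240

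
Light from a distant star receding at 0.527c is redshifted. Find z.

β = 0.527
(1+β)/(1-β) = 1.527/0.473 = 3.22833
√(3.22833) = 1.7968
z = 1.7968 - 1 = 0.7968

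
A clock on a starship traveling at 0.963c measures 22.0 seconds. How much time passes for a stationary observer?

Proper time Δt₀ = 22.0 seconds
γ = 1/√(1 - 0.963²) = 3.7106
Δt = γΔt₀ = 3.7106 × 22.0 = 81.63 seconds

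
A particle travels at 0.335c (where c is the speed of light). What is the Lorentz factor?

v/c = 0.335, so (v/c)² = 0.112225
1 - (v/c)² = 0.887775
γ = 1/√(0.887775) = 1.061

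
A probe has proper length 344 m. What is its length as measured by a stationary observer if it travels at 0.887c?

Proper length L₀ = 344 m
γ = 1/√(1 - 0.887²) = 2.166
L = L₀/γ = 344/2.166 = 158.8 m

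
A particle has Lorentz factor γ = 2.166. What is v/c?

From γ = 1/√(1 - v²/c²):
1/γ² = 1/2.166² = 0.21315
v²/c² = 1 - 0.21315 = 0.78685
v/c = √(0.78685) = 0.8870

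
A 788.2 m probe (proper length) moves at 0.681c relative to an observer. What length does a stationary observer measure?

Proper length L₀ = 788.2 m
γ = 1/√(1 - 0.681²) = 1.3656
L = L₀/γ = 788.2/1.3656 = 577.2 m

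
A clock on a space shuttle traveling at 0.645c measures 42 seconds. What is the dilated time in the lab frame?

Proper time Δt₀ = 42 seconds
γ = 1/√(1 - 0.645²) = 1.3086
Δt = γΔt₀ = 1.3086 × 42 = 54.96 seconds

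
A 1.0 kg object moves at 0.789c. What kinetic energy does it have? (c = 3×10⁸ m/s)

γ = 1/√(1 - 0.789²) = 1.62762
γ - 1 = 0.62762
KE = (γ-1)mc² = 0.62762 × 1.0 × (3×10⁸)² = 5.649×10¹⁶ J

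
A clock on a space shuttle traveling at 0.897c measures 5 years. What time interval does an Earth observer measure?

Proper time Δt₀ = 5 years
γ = 1/√(1 - 0.897²) = 2.262
Δt = γΔt₀ = 2.262 × 5 = 11.31 years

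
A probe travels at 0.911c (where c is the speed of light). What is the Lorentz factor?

v/c = 0.911, so (v/c)² = 0.829921
1 - (v/c)² = 0.170079
γ = 1/√(0.170079) = 2.425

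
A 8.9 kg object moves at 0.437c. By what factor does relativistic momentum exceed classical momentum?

p_rel = γmv, p_class = mv
Ratio = γ = 1/√(1 - 0.437²) = 1.112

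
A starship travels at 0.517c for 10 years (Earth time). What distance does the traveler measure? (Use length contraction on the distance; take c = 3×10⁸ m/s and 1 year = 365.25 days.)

Earth distance: d = v × t = 0.517c × 10 yr = 4.8946×10¹⁶ m
γ = 1.1682
d' = d/γ = 4.8946×10¹⁶/1.1682 = 4.190×10¹⁶ m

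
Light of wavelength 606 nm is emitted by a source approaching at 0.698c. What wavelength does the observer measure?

β = 0.698
Wavelength Doppler factor = √(0.302/1.698) = √(0.17786) = 0.4217
λ_obs = 606 × 0.4217 = 255.6 nm (blueshift)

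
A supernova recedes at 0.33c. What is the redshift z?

β = 0.33
(1+β)/(1-β) = 1.33/0.67 = 1.985
√(1.985) = 1.4089
z = 1.4089 - 1 = 0.4089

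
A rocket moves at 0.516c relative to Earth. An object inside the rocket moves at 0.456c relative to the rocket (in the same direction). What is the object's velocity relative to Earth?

u = (u' + v)/(1 + u'v/c²)
Numerator: 0.456 + 0.516 = 0.972
Denominator: 1 + 0.235296 = 1.235296
u = 0.972/1.235296 = 0.7869c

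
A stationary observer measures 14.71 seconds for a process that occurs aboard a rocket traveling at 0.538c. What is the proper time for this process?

Dilated time Δt = 14.71 seconds
γ = 1/√(1 - 0.538²) = 1.186
Δt₀ = Δt/γ = 14.71/1.186 = 12.40 seconds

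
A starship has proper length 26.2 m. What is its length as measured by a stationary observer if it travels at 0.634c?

Proper length L₀ = 26.2 m
γ = 1/√(1 - 0.634²) = 1.293
L = L₀/γ = 26.2/1.293 = 20.26 m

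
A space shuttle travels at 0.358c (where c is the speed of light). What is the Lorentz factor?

v/c = 0.358, so (v/c)² = 0.128164
1 - (v/c)² = 0.871836
γ = 1/√(0.871836) = 1.071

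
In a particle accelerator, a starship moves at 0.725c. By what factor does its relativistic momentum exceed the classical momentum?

p_rel = γmv, p_class = mv
Ratio = γ = 1/√(1 - 0.725²)
= 1/√(0.474375) = 1.452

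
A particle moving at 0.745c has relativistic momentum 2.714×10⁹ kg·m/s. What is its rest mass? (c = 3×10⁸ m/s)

γ = 1/√(1 - 0.745²) = 1.4991
v = 0.745 × 3×10⁸ = 2.235×10⁸ m/s
m = p/(γv) = 2.714×10⁹/(1.4991 × 2.235×10⁸) = 8.100 kg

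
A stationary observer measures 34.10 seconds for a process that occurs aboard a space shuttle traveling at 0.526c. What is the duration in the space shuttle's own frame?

Dilated time Δt = 34.10 seconds
γ = 1/√(1 - 0.526²) = 1.176
Δt₀ = Δt/γ = 34.10/1.176 = 29.00 seconds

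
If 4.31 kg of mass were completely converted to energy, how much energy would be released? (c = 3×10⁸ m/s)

Using E = mc²:
c² = (3×10⁸)² = 9×10¹⁶ m²/s²
E = 4.31 × 9×10¹⁶ = 3.879×10¹⁷ J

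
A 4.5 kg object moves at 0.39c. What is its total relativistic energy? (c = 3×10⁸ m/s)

γ = 1/√(1 - 0.39²) = 1.086
mc² = 4.5 × (3×10⁸)² = 4.050×10¹⁷ J
E = γmc² = 1.086 × 4.050×10¹⁷ = 4.398×10¹⁷ J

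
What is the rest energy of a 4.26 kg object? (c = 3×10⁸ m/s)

c² = (3×10⁸)² = 9.000×10¹⁶ m²/s²
E₀ = mc² = 4.26 × 9.000×10¹⁶ = 3.834×10¹⁷ J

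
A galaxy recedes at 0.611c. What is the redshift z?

β = 0.611
(1+β)/(1-β) = 1.611/0.389 = 4.141
√(4.141) = 2.035
z = 2.035 - 1 = 1.035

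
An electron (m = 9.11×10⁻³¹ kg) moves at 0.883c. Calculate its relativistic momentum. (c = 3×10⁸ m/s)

γ = 1/√(1 - 0.883²) = 2.1305
v = 0.883 × 3×10⁸ = 2.649×10⁸ m/s
p = γmv = 2.1305 × 9.11×10⁻³¹ × 2.649×10⁸ = 5.141×10⁻²² kg·m/s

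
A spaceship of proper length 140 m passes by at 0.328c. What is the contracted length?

Proper length L₀ = 140 m
γ = 1/√(1 - 0.328²) = 1.0586
L = L₀/γ = 140/1.0586 = 132.3 m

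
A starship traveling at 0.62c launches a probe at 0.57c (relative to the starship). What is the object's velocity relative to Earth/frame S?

u = (u' + v)/(1 + u'v/c²)
Numerator: 0.57 + 0.62 = 1.19
Denominator: 1 + 0.3534 = 1.3534
u = 1.19/1.3534 = 0.8793c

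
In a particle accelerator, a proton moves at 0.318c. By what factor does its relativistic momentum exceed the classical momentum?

p_rel = γmv, p_class = mv
Ratio = γ = 1/√(1 - 0.318²)
= 1/√(0.898876) = 1.055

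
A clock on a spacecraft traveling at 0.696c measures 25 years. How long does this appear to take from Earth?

Proper time Δt₀ = 25 years
γ = 1/√(1 - 0.696²) = 1.3927
Δt = γΔt₀ = 1.3927 × 25 = 34.82 years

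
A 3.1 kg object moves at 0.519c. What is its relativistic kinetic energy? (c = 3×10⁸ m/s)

γ = 1/√(1 - 0.519²) = 1.1699
γ - 1 = 0.1699
KE = (γ-1)mc² = 0.1699 × 3.1 × (3×10⁸)² = 4.740×10¹⁶ J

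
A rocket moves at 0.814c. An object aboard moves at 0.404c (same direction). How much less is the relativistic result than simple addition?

Classical: u' + v = 0.404 + 0.814 = 1.218c
Relativistic: u = (0.404 + 0.814)/(1 + 0.328856) = 1.218/1.328856 = 0.9166c
Difference: 1.218 - 0.9166 = 0.3014c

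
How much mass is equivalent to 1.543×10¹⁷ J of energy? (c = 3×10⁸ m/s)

From E = mc², we get m = E/c²
c² = (3×10⁸)² = 9×10¹⁶ m²/s²
m = 1.543×10¹⁷ / 9×10¹⁶ = 1.714 kg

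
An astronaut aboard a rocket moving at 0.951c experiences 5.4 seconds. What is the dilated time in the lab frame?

Proper time Δt₀ = 5.4 seconds
γ = 1/√(1 - 0.951²) = 3.234
Δt = γΔt₀ = 3.234 × 5.4 = 17.46 seconds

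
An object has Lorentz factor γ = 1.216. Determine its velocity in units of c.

From γ = 1/√(1 - v²/c²):
1/γ² = 1/1.216² = 0.67629
v²/c² = 1 - 0.67629 = 0.32371
v/c = √(0.32371) = 0.5690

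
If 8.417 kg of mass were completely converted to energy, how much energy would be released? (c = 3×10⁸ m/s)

Using E = mc²:
c² = (3×10⁸)² = 9×10¹⁶ m²/s²
E = 8.417 × 9×10¹⁶ = 7.575×10¹⁷ J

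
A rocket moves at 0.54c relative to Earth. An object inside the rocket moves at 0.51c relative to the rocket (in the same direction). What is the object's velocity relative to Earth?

u = (u' + v)/(1 + u'v/c²)
Numerator: 0.51 + 0.54 = 1.05
Denominator: 1 + 0.2754 = 1.2754
u = 1.05/1.2754 = 0.8233c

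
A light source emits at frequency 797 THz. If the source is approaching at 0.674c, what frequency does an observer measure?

β = v/c = 0.674
(1+β)/(1-β) = 1.674/0.326 = 5.135
Doppler factor = √(5.135) = 2.266
f_obs = 797 × 2.266 = 1806 THz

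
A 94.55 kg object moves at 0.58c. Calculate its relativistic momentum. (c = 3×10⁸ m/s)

γ = 1/√(1 - 0.58²) = 1.228
v = 0.58 × 3×10⁸ = 1.740×10⁸ m/s
p = γmv = 1.228 × 94.55 × 1.740×10⁸ = 2.020×10¹⁰ kg·m/s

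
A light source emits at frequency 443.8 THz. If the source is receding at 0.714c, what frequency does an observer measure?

β = v/c = 0.714
(1-β)/(1+β) = 0.286/1.714 = 0.1669
Doppler factor = √(0.1669) = 0.4085
f_obs = 443.8 × 0.4085 = 181.3 THz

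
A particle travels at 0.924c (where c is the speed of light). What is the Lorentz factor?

v/c = 0.924, so (v/c)² = 0.853776
1 - (v/c)² = 0.146224
γ = 1/√(0.146224) = 2.615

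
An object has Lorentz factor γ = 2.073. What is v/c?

From γ = 1/√(1 - v²/c²):
1/γ² = 1/2.073² = 0.2327
v²/c² = 1 - 0.2327 = 0.7673
v/c = √(0.7673) = 0.8760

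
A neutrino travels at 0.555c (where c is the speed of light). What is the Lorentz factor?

v/c = 0.555, so (v/c)² = 0.308025
1 - (v/c)² = 0.691975
γ = 1/√(0.691975) = 1.202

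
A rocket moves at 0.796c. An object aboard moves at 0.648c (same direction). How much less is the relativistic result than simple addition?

Classical: u' + v = 0.648 + 0.796 = 1.444c
Relativistic: u = (0.648 + 0.796)/(1 + 0.515808) = 1.444/1.515808 = 0.9526c
Difference: 1.444 - 0.9526 = 0.4914c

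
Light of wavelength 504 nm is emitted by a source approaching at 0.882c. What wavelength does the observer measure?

β = 0.882
Wavelength Doppler factor = √(0.118/1.882) = √(0.06270) = 0.2504
λ_obs = 504 × 0.2504 = 126.2 nm (blueshift)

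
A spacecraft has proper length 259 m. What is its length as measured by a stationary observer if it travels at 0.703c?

Proper length L₀ = 259 m
γ = 1/√(1 - 0.703²) = 1.406
L = L₀/γ = 259/1.406 = 184.2 m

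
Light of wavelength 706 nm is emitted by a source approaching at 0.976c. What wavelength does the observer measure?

β = 0.976
Wavelength Doppler factor = √(0.024/1.976) = √(0.012146) = 0.11021
λ_obs = 706 × 0.11021 = 77.81 nm (blueshift)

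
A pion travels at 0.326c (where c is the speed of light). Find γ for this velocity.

v/c = 0.326, so (v/c)² = 0.106276
1 - (v/c)² = 0.893724
γ = 1/√(0.893724) = 1.058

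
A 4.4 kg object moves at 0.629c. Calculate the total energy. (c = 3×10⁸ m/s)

γ = 1/√(1 - 0.629²) = 1.2863
mc² = 4.4 × (3×10⁸)² = 3.960×10¹⁷ J
E = γmc² = 1.2863 × 3.960×10¹⁷ = 5.094×10¹⁷ J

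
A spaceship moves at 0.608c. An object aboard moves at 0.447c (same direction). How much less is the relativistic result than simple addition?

Classical: u' + v = 0.447 + 0.608 = 1.055c
Relativistic: u = (0.447 + 0.608)/(1 + 0.271776) = 1.055/1.271776 = 0.8295c
Difference: 1.055 - 0.8295 = 0.2255c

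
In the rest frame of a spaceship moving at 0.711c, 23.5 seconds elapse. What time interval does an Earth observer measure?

Proper time Δt₀ = 23.5 seconds
γ = 1/√(1 - 0.711²) = 1.422
Δt = γΔt₀ = 1.422 × 23.5 = 33.42 seconds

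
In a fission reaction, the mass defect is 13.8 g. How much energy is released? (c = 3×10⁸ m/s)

Convert mass defect: Δm = 13.8 g = 0.0138 kg
E = Δm·c² = 0.0138 × (3×10⁸)²
= 0.0138 × 9×10¹⁶ = 1.242×10¹⁵ J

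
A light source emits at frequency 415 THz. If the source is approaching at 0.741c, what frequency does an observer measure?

β = v/c = 0.741
(1+β)/(1-β) = 1.741/0.259 = 6.722
Doppler factor = √(6.722) = 2.593
f_obs = 415 × 2.593 = 1076 THz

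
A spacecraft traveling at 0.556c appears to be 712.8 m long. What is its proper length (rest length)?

Contracted length L = 712.8 m
γ = 1/√(1 - 0.556²) = 1.2031
L₀ = γL = 1.2031 × 712.8 = 857.6 m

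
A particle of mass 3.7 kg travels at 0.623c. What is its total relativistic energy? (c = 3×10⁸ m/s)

γ = 1/√(1 - 0.623²) = 1.2784
mc² = 3.7 × (3×10⁸)² = 3.330×10¹⁷ J
E = γmc² = 1.2784 × 3.330×10¹⁷ = 4.257×10¹⁷ J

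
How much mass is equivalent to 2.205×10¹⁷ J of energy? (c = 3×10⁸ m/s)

From E = mc², we get m = E/c²
c² = (3×10⁸)² = 9×10¹⁶ m²/s²
m = 2.205×10¹⁷ / 9×10¹⁶ = 2.450 kg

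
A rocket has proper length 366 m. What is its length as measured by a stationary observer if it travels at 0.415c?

Proper length L₀ = 366 m
γ = 1/√(1 - 0.415²) = 1.099
L = L₀/γ = 366/1.099 = 333.0 m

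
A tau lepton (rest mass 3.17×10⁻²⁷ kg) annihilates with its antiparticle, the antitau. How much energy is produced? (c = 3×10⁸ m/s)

Both particles have the same rest mass, so total mass = 2m
E = 2m·c² = 2 × 3.17×10⁻²⁷ × (3×10⁸)²
= 2 × 3.17×10⁻²⁷ × 9×10¹⁶
= 5.706×10⁻¹⁰ J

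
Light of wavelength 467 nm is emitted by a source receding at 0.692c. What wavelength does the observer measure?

β = 0.692
Wavelength Doppler factor = √(1.692/0.308) = √(5.494) = 2.344
λ_obs = 467 × 2.344 = 1095 nm (redshift)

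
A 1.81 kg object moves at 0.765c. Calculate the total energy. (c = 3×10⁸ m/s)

γ = 1/√(1 - 0.765²) = 1.5527
mc² = 1.81 × (3×10⁸)² = 1.629×10¹⁷ J
E = γmc² = 1.5527 × 1.629×10¹⁷ = 2.529×10¹⁷ J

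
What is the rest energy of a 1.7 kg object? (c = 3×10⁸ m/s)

c² = (3×10⁸)² = 9.000×10¹⁶ m²/s²
E₀ = mc² = 1.7 × 9.000×10¹⁶ = 1.530×10¹⁷ J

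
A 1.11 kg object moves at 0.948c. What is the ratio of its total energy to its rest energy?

E = γmc², E₀ = mc²
E/E₀ = γ = 1/√(1 - 0.948²) = 3.142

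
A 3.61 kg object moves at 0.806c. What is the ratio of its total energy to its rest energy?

E = γmc², E₀ = mc²
E/E₀ = γ = 1/√(1 - 0.806²) = 1.689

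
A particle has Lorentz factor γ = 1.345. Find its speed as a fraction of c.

From γ = 1/√(1 - v²/c²):
1/γ² = 1/1.345² = 0.5528
v²/c² = 1 - 0.5528 = 0.4472
v/c = √(0.4472) = 0.6687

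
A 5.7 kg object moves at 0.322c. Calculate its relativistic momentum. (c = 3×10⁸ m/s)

γ = 1/√(1 - 0.322²) = 1.0563
v = 0.322 × 3×10⁸ = 9.660×10⁷ m/s
p = γmv = 1.0563 × 5.7 × 9.660×10⁷ = 5.816×10⁸ kg·m/s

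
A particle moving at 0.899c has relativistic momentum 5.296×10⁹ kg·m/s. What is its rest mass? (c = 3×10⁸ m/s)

γ = 1/√(1 - 0.899²) = 2.2834
v = 0.899 × 3×10⁸ = 2.697×10⁸ m/s
m = p/(γv) = 5.296×10⁹/(2.2834 × 2.697×10⁸) = 8.600 kg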